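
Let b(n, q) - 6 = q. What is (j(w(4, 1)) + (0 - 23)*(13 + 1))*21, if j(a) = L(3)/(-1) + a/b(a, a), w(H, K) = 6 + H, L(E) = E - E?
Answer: -53991/8 ≈ -6748.9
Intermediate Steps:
L(E) = 0
b(n, q) = 6 + q
j(a) = a/(6 + a) (j(a) = 0/(-1) + a/(6 + a) = 0*(-1) + a/(6 + a) = 0 + a/(6 + a) = a/(6 + a))
(j(w(4, 1)) + (0 - 23)*(13 + 1))*21 = ((6 + 4)/(6 + (6 + 4)) + (0 - 23)*(13 + 1))*21 = (10/(6 + 10) - 23*14)*21 = (10/16 - 322)*21 = (10*(1/16) - 322)*21 = (5/8 - 322)*21 = -2571/8*21 = -53991/8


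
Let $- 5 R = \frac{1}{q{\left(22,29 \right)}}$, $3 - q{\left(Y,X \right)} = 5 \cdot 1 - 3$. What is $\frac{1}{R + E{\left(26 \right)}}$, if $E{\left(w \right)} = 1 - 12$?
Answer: $- \frac{5}{56} \approx -0.089286$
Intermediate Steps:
$q{\left(Y,X \right)} = 1$ ($q{\left(Y,X \right)} = 3 - \left(5 \cdot 1 - 3\right) = 3 - \left(5 - 3\right) = 3 - 2 = 1$)
$E{\left(w \right)} = -11$ ($E{\left(w \right)} = 1 - 12 = -11$)
$R = - \frac{1}{5}$ ($R = - \frac{1}{5 \cdot 1} = \left(- \frac{1}{5}\right) 1 = - \frac{1}{5} \approx -0.2$)
$\frac{1}{R + E{\left(26 \right)}} = \frac{1}{- \frac{1}{5} - 11} = \frac{1}{- \frac{56}{5}} = - \frac{5}{56}$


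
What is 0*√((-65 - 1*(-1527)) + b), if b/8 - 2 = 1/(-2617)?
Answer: 0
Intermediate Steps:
b = 41864/2617 (b = 16 + 8/(-2617) = 16 + 8*(-1/2617) = 16 - 8/2617 = 41864/2617 ≈ 15.997)
0*√((-65 - 1*(-1527)) + b) = 0*√((-65 - 1*(-1527)) + 41864/2617) = 0*√((-65 + 1527) + 41864/2617) = 0*√(1462 + 41864/2617) = 0*√(3867918/2617) = 0*(√10122341406/2617) = 0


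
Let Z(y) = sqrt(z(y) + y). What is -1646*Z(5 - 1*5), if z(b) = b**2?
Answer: 0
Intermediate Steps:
Z(y) = sqrt(y + y**2) (Z(y) = sqrt(y**2 + y) = sqrt(y + y**2))
-1646*Z(5 - 1*5) = -1646*sqrt(1 + (5 - 1*5))*sqrt(5 - 1*5) = -1646*sqrt(1 + (5 - 5))*sqrt(5 - 5) = -1646*sqrt(0*(1 + 0)) = -1646*sqrt(0*1) = -1646*sqrt(0) = -1646*0 = 0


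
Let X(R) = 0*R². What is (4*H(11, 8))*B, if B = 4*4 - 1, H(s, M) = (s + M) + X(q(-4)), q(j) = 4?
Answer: 1140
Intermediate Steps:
X(R) = 0
H(s, M) = M + s (H(s, M) = (s + M) + 0 = (M + s) + 0 = M + s)
B = 15 (B = 16 - 1 = 15)
(4*H(11, 8))*B = (4*(8 + 11))*15 = (4*19)*15 = 76*15 = 1140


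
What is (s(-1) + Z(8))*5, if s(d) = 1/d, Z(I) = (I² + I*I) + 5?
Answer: 660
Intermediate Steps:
Z(I) = 5 + 2*I² (Z(I) = (I² + I²) + 5 = 2*I² + 5 = 5 + 2*I²)
(s(-1) + Z(8))*5 = (1/(-1) + (5 + 2*8²))*5 = (-1 + (5 + 2*64))*5 = (-1 + (5 + 128))*5 = (-1 + 133)*5 = 132*5 = 660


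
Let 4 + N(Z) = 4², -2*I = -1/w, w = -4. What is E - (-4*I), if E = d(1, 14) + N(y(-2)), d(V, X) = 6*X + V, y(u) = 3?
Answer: 193/2 ≈ 96.500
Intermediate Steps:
d(V, X) = V + 6*X
I = -⅛ (I = -(-1)/(2*(-4)) = -(-1)*(-1)/(2*4) = -½*¼ = -⅛ ≈ -0.12500)
N(Z) = 12 (N(Z) = -4 + 4² = -4 + 16 = 12)
E = 97 (E = (1 + 6*14) + 12 = (1 + 84) + 12 = 85 + 12 = 97)
E - (-4*I) = 97 - (-4*(-⅛)) = 97 - 1/2 = 97 - 1*½ = 97 - ½ = 193/2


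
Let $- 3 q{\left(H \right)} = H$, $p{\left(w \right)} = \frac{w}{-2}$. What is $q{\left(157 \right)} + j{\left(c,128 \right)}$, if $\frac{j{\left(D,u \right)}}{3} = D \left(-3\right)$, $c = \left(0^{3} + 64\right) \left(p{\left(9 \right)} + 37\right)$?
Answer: $- \frac{56317}{3} \approx -18772.0$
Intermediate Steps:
$p{\left(w \right)} = - \frac{w}{2}$ ($p{\left(w \right)} = w \left(- \frac{1}{2}\right) = - \frac{w}{2}$)
$q{\left(H \right)} = - \frac{H}{3}$
$c = 2080$ ($c = \left(0^{3} + 64\right) \left(\left(- \frac{1}{2}\right) 9 + 37\right) = \left(0 + 64\right) \left(- \frac{9}{2} + 37\right) = 64 \cdot \frac{65}{2} = 2080$)
$j{\left(D,u \right)} = - 9 D$ ($j{\left(D,u \right)} = 3 D \left(-3\right) = 3 \left(- 3 D\right) = - 9 D$)
$q{\left(157 \right)} + j{\left(c,128 \right)} = \left(- \frac{1}{3}\right) 157 - 18720 = - \frac{157}{3} - 18720 = - \frac{56317}{3}$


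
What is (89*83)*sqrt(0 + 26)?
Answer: 7387*sqrt(26) ≈ 37666.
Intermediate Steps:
(89*83)*sqrt(0 + 26) = 7387*sqrt(26)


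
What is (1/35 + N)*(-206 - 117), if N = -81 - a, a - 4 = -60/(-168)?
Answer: 1929279/70 ≈ 27561.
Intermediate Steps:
a = 61/14 (a = 4 - 60/(-168) = 4 - 60*(-1/168) = 4 + 5/14 = 61/14 ≈ 4.3571)
N = -1195/14 (N = -81 - 1*61/14 = -81 - 61/14 = -1195/14 ≈ -85.357)
(1/35 + N)*(-206 - 117) = (1/35 - 1195/14)*(-206 - 117) = (1/35 - 1195/14)*(-323) = -5973/70*(-323) = 1929279/70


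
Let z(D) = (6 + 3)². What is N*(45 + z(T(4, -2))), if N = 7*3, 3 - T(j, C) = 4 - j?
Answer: 2646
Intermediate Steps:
T(j, C) = -1 + j (T(j, C) = 3 - (4 - j) = 3 + (-4 + j) = -1 + j)
z(D) = 81 (z(D) = 9² = 81)
N = 21
N*(45 + z(T(4, -2))) = 21*(45 + 81) = 21*126 = 2646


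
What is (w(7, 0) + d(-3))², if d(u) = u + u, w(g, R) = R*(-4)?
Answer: 36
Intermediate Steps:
w(g, R) = -4*R
d(u) = 2*u
(w(7, 0) + d(-3))² = (-4*0 + 2*(-3))² = (0 - 6)² = (-6)² = 36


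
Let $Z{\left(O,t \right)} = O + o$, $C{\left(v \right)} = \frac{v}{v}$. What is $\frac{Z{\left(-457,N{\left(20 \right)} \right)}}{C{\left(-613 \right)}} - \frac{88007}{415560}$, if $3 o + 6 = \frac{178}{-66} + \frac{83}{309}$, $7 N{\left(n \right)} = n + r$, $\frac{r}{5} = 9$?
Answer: $- \frac{649774673833}{1412488440} \approx -460.02$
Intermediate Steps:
$r = 45$ ($r = 5 \cdot 9 = 45$)
$C{\left(v \right)} = 1$
$N{\left(n \right)} = \frac{45}{7} + \frac{n}{7}$ ($N{\left(n \right)} = \frac{n + 45}{7} = \frac{45 + n}{7} = \frac{45}{7} + \frac{n}{7}$)
$o = - \frac{28648}{10197}$ ($o = -2 + \frac{\frac{178}{-66} + \frac{83}{309}}{3} = -2 + \frac{178 \left(- \frac{1}{66}\right) + 83 \cdot \frac{1}{309}}{3} = -2 + \frac{- \frac{89}{33} + \frac{83}{309}}{3} = -2 + \frac{1}{3} \left(- \frac{8254}{3399}\right) = -2 - \frac{8254}{10197} = - \frac{28648}{10197} \approx -2.8095$)
$Z{\left(O,t \right)} = - \frac{28648}{10197} + O$ ($Z{\left(O,t \right)} = O - \frac{28648}{10197} = - \frac{28648}{10197} + O$)
$\frac{Z{\left(-457,N{\left(20 \right)} \right)}}{C{\left(-613 \right)}} - \frac{88007}{415560} = \frac{- \frac{28648}{10197} - 457}{1} - \frac{88007}{415560} = \left(- \frac{4688677}{10197}\right) 1 - \frac{88007}{415560} = - \frac{4688677}{10197} - \frac{88007}{415560} = - \frac{649774673833}{1412488440}$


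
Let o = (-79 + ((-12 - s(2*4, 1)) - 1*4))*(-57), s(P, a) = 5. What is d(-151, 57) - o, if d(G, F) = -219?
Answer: -5919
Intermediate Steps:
o = 5700 (o = (-79 + ((-12 - 1*5) - 1*4))*(-57) = (-79 + ((-12 - 5) - 4))*(-57) = (-79 + (-17 - 4))*(-57) = (-79 - 21)*(-57) = -100*(-57) = 5700)
d(-151, 57) - o = -219 - 1*5700 = -219 - 5700 = -5919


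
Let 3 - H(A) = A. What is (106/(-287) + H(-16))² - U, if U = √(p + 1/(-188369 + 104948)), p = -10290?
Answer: 28590409/82369 - I*√7956528981479/27807 ≈ 347.1 - 101.44*I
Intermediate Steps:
H(A) = 3 - A
U = I*√7956528981479/27807 (U = √(-10290 + 1/(-188369 + 104948)) = √(-10290 + 1/(-83421)) = √(-10290 - 1/83421) = √(-858402091/83421) = I*√7956528981479/27807 ≈ 101.44*I)
(106/(-287) + H(-16))² - U = (106/(-287) + (3 - 1*(-16)))² - I*√7956528981479/27807 = (106*(-1/287) + (3 + 16))² - I*√7956528981479/27807 = (-106/287 + 19)² - I*√7956528981479/27807 = (5347/287)² - I*√7956528981479/27807 = 28590409/82369 - I*√7956528981479/27807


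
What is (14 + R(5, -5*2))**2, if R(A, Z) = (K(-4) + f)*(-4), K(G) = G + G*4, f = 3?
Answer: 6724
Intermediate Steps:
K(G) = 5*G (K(G) = G + 4*G = 5*G)
R(A, Z) = 68 (R(A, Z) = (5*(-4) + 3)*(-4) = (-20 + 3)*(-4) = -17*(-4) = 68)
(14 + R(5, -5*2))**2 = (14 + 68)**2 = 82**2 = 6724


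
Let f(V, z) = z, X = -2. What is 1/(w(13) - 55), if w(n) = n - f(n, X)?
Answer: -1/40 ≈ -0.025000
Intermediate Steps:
w(n) = 2 + n (w(n) = n - 1*(-2) = n + 2 = 2 + n)
1/(w(13) - 55) = 1/((2 + 13) - 55) = 1/(15 - 55) = 1/(-40) = -1/40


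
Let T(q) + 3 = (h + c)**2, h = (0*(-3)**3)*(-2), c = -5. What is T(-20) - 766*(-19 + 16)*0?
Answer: 22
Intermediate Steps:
h = 0 (h = (0*(-27))*(-2) = 0*(-2) = 0)
T(q) = 22 (T(q) = -3 + (0 - 5)**2 = -3 + (-5)**2 = -3 + 25 = 22)
T(-20) - 766*(-19 + 16)*0 = 22 - 766*(-19 + 16)*0 = 22 - (-2298)*0 = 22 - 766*0 = 22 + 0 = 22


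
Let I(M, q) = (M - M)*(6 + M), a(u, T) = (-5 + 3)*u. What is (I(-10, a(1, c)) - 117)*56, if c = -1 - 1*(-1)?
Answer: -6552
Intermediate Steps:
c = 0 (c = -1 + 1 = 0)
a(u, T) = -2*u
I(M, q) = 0 (I(M, q) = 0*(6 + M) = 0)
(I(-10, a(1, c)) - 117)*56 = (0 - 117)*56 = -117*56 = -6552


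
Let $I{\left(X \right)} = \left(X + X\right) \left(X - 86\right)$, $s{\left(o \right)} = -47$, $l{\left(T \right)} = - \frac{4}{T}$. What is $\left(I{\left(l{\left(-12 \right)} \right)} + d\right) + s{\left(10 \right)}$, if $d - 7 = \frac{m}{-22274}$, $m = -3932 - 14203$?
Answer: $- \frac{19304261}{200466} \approx -96.297$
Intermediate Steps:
$m = -18135$ ($m = -3932 - 14203 = -18135$)
$I{\left(X \right)} = 2 X \left(-86 + X\right)$
$d = \frac{174053}{22274}$ ($d = 7 - \frac{18135}{-22274} = 7 - - \frac{18135}{22274} = 7 + \frac{18135}{22274} = \frac{174053}{22274} \approx 7.8142$)
$\left(I{\left(l{\left(-12 \right)} \right)} + d\right) + s{\left(10 \right)} = \left(2 \left(- \frac{4}{-12}\right) \left(-86 - \frac{4}{-12}\right) + \frac{174053}{22274}\right) - 47 = \left(2 \left(\left(-4\right) \left(- \frac{1}{12}\right)\right) \left(-86 - - \frac{1}{3}\right) + \frac{174053}{22274}\right) - 47 = \left(2 \cdot \frac{1}{3} \left(-86 + \frac{1}{3}\right) + \frac{174053}{22274}\right) - 47 = \left(2 \cdot \frac{1}{3} \left(- \frac{257}{3}\right) + \frac{174053}{22274}\right) - 47 = \left(- \frac{514}{9} + \frac{174053}{22274}\right) - 47 = - \frac{9882359}{200466} - 47 = - \frac{19304261}{200466}$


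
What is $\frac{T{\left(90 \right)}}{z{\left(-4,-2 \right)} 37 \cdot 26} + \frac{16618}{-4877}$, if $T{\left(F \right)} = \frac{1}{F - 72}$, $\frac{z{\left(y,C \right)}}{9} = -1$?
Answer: $- \frac{2589820469}{760051188} \approx -3.4074$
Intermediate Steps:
$z{\left(y,C \right)} = -9$ ($z{\left(y,C \right)} = 9 \left(-1\right) = -9$)
$T{\left(F \right)} = \frac{1}{-72 + F}$
$\frac{T{\left(90 \right)}}{z{\left(-4,-2 \right)} 37 \cdot 26} + \frac{16618}{-4877} = \frac{1}{\left(-72 + 90\right) \left(-9\right) 37 \cdot 26} + \frac{16618}{-4877} = \frac{1}{18 \left(\left(-333\right) 26\right)} + 16618 \left(- \frac{1}{4877}\right) = \frac{1}{18 \left(-8658\right)} - \frac{16618}{4877} = \frac{1}{18} \left(- \frac{1}{8658}\right) - \frac{16618}{4877} = - \frac{1}{155844} - \frac{16618}{4877} = - \frac{2589820469}{760051188}$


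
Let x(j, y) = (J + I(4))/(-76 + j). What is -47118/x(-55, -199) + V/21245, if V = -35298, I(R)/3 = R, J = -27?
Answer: -8742293312/21245 ≈ -4.1150e+5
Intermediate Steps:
I(R) = 3*R
x(j, y) = -15/(-76 + j) (x(j, y) = (-27 + 3*4)/(-76 + j) = (-27 + 12)/(-76 + j) = -15/(-76 + j))
-47118/x(-55, -199) + V/21245 = -47118/((-15/(-76 - 55))) - 35298/21245 = -47118/((-15/(-131))) - 35298*1/21245 = -47118/((-15*(-1/131))) - 35298/21245 = -47118/15/131 - 35298/21245 = -47118*131/15 - 35298/21245 = -2057486/5 - 35298/21245 = -8742293312/21245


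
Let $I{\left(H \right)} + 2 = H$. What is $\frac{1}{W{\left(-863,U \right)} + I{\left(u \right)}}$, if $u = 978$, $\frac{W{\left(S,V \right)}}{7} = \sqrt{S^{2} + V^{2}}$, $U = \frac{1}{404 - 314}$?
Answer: $- \frac{7905600}{287882950549} + \frac{8190 \sqrt{35696029}}{287882950549} \approx 0.00014251$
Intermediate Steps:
$U = \frac{1}{90} \approx 0.011111$
$W{\left(S,V \right)} = 7 \sqrt{S^{2} + V^{2}}$
$I{\left(H \right)} = -2 + H$
$\frac{1}{W{\left(-863,U \right)} + I{\left(u \right)}} = \frac{1}{7 \sqrt{\left(-863\right)^{2} + \left(\frac{1}{90}\right)^{2}} + \left(-2 + 978\right)} = \frac{1}{7 \sqrt{744769 + \frac{1}{8100}} + 976} = \frac{1}{7 \sqrt{\frac{6032628901}{8100}} + 976} = \frac{1}{7 \frac{13 \sqrt{35696029}}{90} + 976} = \frac{1}{\frac{91 \sqrt{35696029}}{90} + 976} = \frac{1}{976 + \frac{91 \sqrt{35696029}}{90}}$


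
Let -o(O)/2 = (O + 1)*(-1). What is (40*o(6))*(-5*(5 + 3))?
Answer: -22400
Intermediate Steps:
o(O) = 2 + 2*O (o(O) = -2*(O + 1)*(-1) = -2*(1 + O)*(-1) = -2*(-1 - O) = 2 + 2*O)
(40*o(6))*(-5*(5 + 3)) = (40*(2 + 2*6))*(-5*(5 + 3)) = (40*(2 + 12))*(-5*8) = (40*14)*(-40) = 560*(-40) = -22400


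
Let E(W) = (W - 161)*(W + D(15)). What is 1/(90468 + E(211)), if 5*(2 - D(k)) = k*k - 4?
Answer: 1/98908 ≈ 1.0110e-5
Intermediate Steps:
D(k) = 14/5 - k**2/5 (D(k) = 2 - (k*k - 4)/5 = 2 - (k**2 - 4)/5 = 2 - (-4 + k**2)/5 = 2 + (4/5 - k**2/5) = 14/5 - k**2/5)
E(W) = (-161 + W)*(-211/5 + W) (E(W) = (W - 161)*(W + (14/5 - 1/5*15**2)) = (-161 + W)*(W + (14/5 - 1/5*225)) = (-161 + W)*(W + (14/5 - 45)) = (-161 + W)*(W - 211/5) = (-161 + W)*(-211/5 + W))
1/(90468 + E(211)) = 1/(90468 + (33971/5 + 211**2 - 1016/5*211)) = 1/(90468 + (33971/5 + 44521 - 214376/5)) = 1/(90468 + 8440) = 1/98908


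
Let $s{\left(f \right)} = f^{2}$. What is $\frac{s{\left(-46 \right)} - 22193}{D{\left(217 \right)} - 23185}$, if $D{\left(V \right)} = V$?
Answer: $\frac{20077}{22968} \approx 0.87413$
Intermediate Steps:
$\frac{s{\left(-46 \right)} - 22193}{D{\left(217 \right)} - 23185} = \frac{\left(-46\right)^{2} - 22193}{217 - 23185} = \frac{2116 - 22193}{-22968} = \left(-20077\right) \left(- \frac{1}{22968}\right) = \frac{20077}{22968}$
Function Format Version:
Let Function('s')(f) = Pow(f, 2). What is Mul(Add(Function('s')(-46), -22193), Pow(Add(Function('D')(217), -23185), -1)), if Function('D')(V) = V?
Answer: Rational(20077, 22968) ≈ 0.87413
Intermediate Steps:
Mul(Add(Function('s')(-46), -22193), Pow(Add(Function('D')(217), -23185), -1)) = Mul(Add(Pow(-46, 2), -22193), Pow(Add(217, -23185), -1)) = Mul(Add(2116, -22193), Pow(-22968, -1)) = Mul(-20077, Rational(-1, 22968)) = Rational(20077, 22968)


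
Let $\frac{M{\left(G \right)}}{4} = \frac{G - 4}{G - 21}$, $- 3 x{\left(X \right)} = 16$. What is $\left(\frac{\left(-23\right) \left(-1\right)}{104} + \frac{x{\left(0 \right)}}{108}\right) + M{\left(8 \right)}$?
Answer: $- \frac{8921}{8424} \approx -1.059$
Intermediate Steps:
$x{\left(X \right)} = - \frac{16}{3}$ ($x{\left(X \right)} = \left(- \frac{1}{3}\right) 16 = - \frac{16}{3}$)
$M{\left(G \right)} = \frac{4 \left(-4 + G\right)}{-21 + G}$ ($M{\left(G \right)} = 4 \frac{G - 4}{G - 21} = 4 \frac{-4 + G}{-21 + G} = \frac{4 \left(-4 + G\right)}{-21 + G}$)
$\left(\frac{\left(-23\right) \left(-1\right)}{104} + \frac{x{\left(0 \right)}}{108}\right) + M{\left(8 \right)} = \left(\frac{\left(-23\right) \left(-1\right)}{104} - \frac{16}{3 \cdot 108}\right) + \frac{4 \left(-4 + 8\right)}{-21 + 8} = \left(23 \cdot \frac{1}{104} - \frac{4}{81}\right) + 4 \frac{1}{-13} \cdot 4 = \left(\frac{23}{104} - \frac{4}{81}\right) + 4 \left(- \frac{1}{13}\right) 4 = \frac{1447}{8424} - \frac{16}{13} = - \frac{8921}{8424}$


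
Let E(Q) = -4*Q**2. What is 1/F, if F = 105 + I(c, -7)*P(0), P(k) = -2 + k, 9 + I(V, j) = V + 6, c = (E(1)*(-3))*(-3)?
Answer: 1/183 ≈ 0.0054645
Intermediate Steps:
c = -36 (c = (-4*1**2*(-3))*(-3) = (-4*1*(-3))*(-3) = -4*(-3)*(-3) = 12*(-3) = -36)
I(V, j) = -3 + V (I(V, j) = -9 + (V + 6) = -9 + (6 + V) = -3 + V)
F = 183 (F = 105 + (-3 - 36)*(-2 + 0) = 105 - 39*(-2) = 105 + 78 = 183)
1/F = 1/183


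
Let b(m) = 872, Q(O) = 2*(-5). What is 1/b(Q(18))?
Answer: 1/872 ≈ 0.0011468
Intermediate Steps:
Q(O) = -10
1/b(Q(18)) = 1/872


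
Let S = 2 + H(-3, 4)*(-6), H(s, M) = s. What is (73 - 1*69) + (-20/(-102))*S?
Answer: 404/51 ≈ 7.9216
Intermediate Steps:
S = 20 (S = 2 - 3*(-6) = 2 + 18 = 20)
(73 - 1*69) + (-20/(-102))*S = (73 - 1*69) - 20/(-102)*20 = (73 - 69) - 20*(-1/102)*20 = 4 + (10/51)*20 = 4 + 200/51 = 404/51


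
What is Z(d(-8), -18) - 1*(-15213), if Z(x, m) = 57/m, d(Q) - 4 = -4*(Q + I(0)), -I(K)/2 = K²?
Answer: 91259/6 ≈ 15210.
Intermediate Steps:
I(K) = -2*K²
d(Q) = 4 - 4*Q (d(Q) = 4 - 4*(Q - 2*0²) = 4 - 4*(Q - 2*0) = 4 - 4*(Q + 0) = 4 - 4*Q)
Z(d(-8), -18) - 1*(-15213) = 57/(-18) - 1*(-15213) = 57*(-1/18) + 15213 = -19/6 + 15213 = 91259/6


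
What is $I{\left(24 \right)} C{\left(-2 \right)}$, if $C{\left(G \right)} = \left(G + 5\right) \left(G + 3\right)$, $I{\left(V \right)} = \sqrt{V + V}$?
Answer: $12 \sqrt{3} \approx 20.785$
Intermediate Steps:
$I{\left(V \right)} = \sqrt{2} \sqrt{V}$ ($I{\left(V \right)} = \sqrt{2 V} = \sqrt{2} \sqrt{V}$)
$C{\left(G \right)} = \left(3 + G\right) \left(5 + G\right)$ ($C{\left(G \right)} = \left(5 + G\right) \left(3 + G\right) = \left(3 + G\right) \left(5 + G\right)$)
$I{\left(24 \right)} C{\left(-2 \right)} = \sqrt{2} \sqrt{24} \left(15 + \left(-2\right)^{2} + 8 \left(-2\right)\right) = \sqrt{2} \cdot 2 \sqrt{6} \left(15 + 4 - 16\right) = 4 \sqrt{3} \cdot 3 = 12 \sqrt{3}$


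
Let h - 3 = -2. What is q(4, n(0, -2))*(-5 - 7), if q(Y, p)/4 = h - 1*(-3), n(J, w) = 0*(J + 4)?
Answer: -192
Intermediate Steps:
h = 1 (h = 3 - 2 = 1)
n(J, w) = 0 (n(J, w) = 0*(4 + J) = 0)
q(Y, p) = 16 (q(Y, p) = 4*(1 - 1*(-3)) = 4*(1 + 3) = 4*4 = 16)
q(4, n(0, -2))*(-5 - 7) = 16*(-5 - 7) = 16*(-12) = -192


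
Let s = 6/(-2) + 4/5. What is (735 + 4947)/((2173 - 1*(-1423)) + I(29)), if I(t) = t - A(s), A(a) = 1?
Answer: 947/604 ≈ 1.5679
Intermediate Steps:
s = -11/5 (s = 6*(-½) + 4*(⅕) = -3 + ⅘ = -11/5 ≈ -2.2000)
I(t) = -1 + t (I(t) = t - 1*1 = t - 1 = -1 + t)
(735 + 4947)/((2173 - 1*(-1423)) + I(29)) = (735 + 4947)/((2173 - 1*(-1423)) + (-1 + 29)) = 5682/((2173 + 1423) + 28) = 5682/(3596 + 28) = 5682/3624 = 5682*(1/3624) = 947/604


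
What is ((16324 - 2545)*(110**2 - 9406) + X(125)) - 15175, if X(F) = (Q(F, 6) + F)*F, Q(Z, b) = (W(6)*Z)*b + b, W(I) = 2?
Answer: 37309326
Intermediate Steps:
Q(Z, b) = b + 2*Z*b (Q(Z, b) = (2*Z)*b + b = 2*Z*b + b = b + 2*Z*b)
X(F) = F*(6 + 13*F) (X(F) = (6*(1 + 2*F) + F)*F = ((6 + 12*F) + F)*F = (6 + 13*F)*F = F*(6 + 13*F))
((16324 - 2545)*(110**2 - 9406) + X(125)) - 15175 = ((16324 - 2545)*(110**2 - 9406) + 125*(6 + 13*125)) - 15175 = (13779*(12100 - 9406) + 125*(6 + 1625)) - 15175 = (13779*2694 + 125*1631) - 15175 = (37120626 + 203875) - 15175 = 37324501 - 15175 = 37309326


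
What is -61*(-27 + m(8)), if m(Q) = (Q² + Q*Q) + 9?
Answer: -6710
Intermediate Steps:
m(Q) = 9 + 2*Q² (m(Q) = (Q² + Q²) + 9 = 2*Q² + 9 = 9 + 2*Q²)
-61*(-27 + m(8)) = -61*(-27 + (9 + 2*8²)) = -61*(-27 + (9 + 2*64)) = -61*(-27 + (9 + 128)) = -61*(-27 + 137) = -61*110 = -6710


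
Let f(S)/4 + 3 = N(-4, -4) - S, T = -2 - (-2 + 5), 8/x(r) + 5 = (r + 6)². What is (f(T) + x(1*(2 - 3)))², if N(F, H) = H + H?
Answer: 13924/25 ≈ 556.96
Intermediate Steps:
x(r) = 8/(-5 + (6 + r)²) (x(r) = 8/(-5 + (r + 6)²) = 8/(-5 + (6 + r)²))
N(F, H) = 2*H
T = -5 (T = -2 - 1*3 = -2 - 3 = -5)
f(S) = -44 - 4*S (f(S) = -12 + 4*(2*(-4) - S) = -12 + 4*(-8 - S) = -12 + (-32 - 4*S) = -44 - 4*S)
(f(T) + x(1*(2 - 3)))² = ((-44 - 4*(-5)) + 8/(-5 + (6 + 1*(2 - 3))²))² = ((-44 + 20) + 8/(-5 + (6 + 1*(-1))²))² = (-24 + 8/(-5 + (6 - 1)²))² = (-24 + 8/(-5 + 5²))² = (-24 + 8/(-5 + 25))² = (-24 + 8/20)² = (-24 + 8*(1/20))² = (-24 + ⅖)² = (-118/5)² = 13924/25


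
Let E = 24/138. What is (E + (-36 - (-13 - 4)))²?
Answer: 187489/529 ≈ 354.42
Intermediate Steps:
E = 4/23 (E = 24*(1/138) = 4/23 ≈ 0.17391)
(E + (-36 - (-13 - 4)))² = (4/23 + (-36 - (-13 - 4)))² = (4/23 + (-36 - 1*(-17)))² = (4/23 + (-36 + 17))² = (4/23 - 19)² = (-433/23)² = 187489/529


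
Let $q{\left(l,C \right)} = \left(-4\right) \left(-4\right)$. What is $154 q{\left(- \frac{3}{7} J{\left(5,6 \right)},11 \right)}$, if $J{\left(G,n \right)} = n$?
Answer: $2464$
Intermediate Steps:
$q{\left(l,C \right)} = 16$
$154 q{\left(- \frac{3}{7} J{\left(5,6 \right)},11 \right)} = 154 \cdot 16 = 2464$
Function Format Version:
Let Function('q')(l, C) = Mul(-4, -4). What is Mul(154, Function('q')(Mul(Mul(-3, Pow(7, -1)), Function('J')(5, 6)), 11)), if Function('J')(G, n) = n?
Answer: 2464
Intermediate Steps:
Function('q')(l, C) = 16
Mul(154, Function('q')(Mul(Mul(-3, Pow(7, -1)), Function('J')(5, 6)), 11)) = Mul(154, 16) = 2464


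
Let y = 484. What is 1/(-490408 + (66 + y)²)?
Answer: -1/187908 ≈ -5.3218e-6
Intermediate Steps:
1/(-490408 + (66 + y)²) = 1/(-490408 + (66 + 484)²) = 1/(-490408 + 550²) = 1/(-490408 + 302500) = 1/(-187908) = -1/187908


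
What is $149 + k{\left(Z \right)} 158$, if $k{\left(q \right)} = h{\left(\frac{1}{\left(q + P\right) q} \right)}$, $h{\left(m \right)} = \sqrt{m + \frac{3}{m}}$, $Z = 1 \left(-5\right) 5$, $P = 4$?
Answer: $149 + \frac{11692 \sqrt{3171}}{105} \approx 6419.4$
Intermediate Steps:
$Z = -25$ ($Z = \left(-5\right) 5 = -25$)
$k{\left(q \right)} = \sqrt{\frac{1}{q \left(4 + q\right)} + 3 q \left(4 + q\right)}$ ($k{\left(q \right)} = \sqrt{\frac{1}{\left(q + 4\right) q} + \frac{3}{\frac{1}{q + 4} \frac{1}{q}}} = \sqrt{\frac{1}{\left(4 + q\right) q} + \frac{3}{\frac{1}{4 + q} \frac{1}{q}}} = \sqrt{\frac{1}{q \left(4 + q\right)} + \frac{3}{\frac{1}{q} \frac{1}{4 + q}}} = \sqrt{\frac{1}{q \left(4 + q\right)} + 3 q \left(4 + q\right)}$)
$149 + k{\left(Z \right)} 158 = 149 + \sqrt{\frac{1 + 3 \left(-25\right)^{2} \left(4 - 25\right)^{2}}{\left(-25\right) \left(4 - 25\right)}} 158 = 149 + \sqrt{- \frac{1 + 3 \cdot 625 \left(-21\right)^{2}}{25 \left(-21\right)}} 158 = 149 + \sqrt{\left(- \frac{1}{25}\right) \left(- \frac{1}{21}\right) \left(1 + 3 \cdot 625 \cdot 441\right)} 158 = 149 + \sqrt{\left(- \frac{1}{25}\right) \left(- \frac{1}{21}\right) \left(1 + 826875\right)} 158 = 149 + \sqrt{\left(- \frac{1}{25}\right) \left(- \frac{1}{21}\right) 826876} \cdot 158 = 149 + \sqrt{\frac{826876}{525}} \cdot 158 = 149 + \frac{74 \sqrt{3171}}{105} \cdot 158 = 149 + \frac{11692 \sqrt{3171}}{105}$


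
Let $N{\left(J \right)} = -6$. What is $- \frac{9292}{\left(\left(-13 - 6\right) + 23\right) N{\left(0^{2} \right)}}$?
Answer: $\frac{2323}{6} \approx 387.17$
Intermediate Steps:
$- \frac{9292}{\left(\left(-13 - 6\right) + 23\right) N{\left(0^{2} \right)}} = - \frac{9292}{\left(\left(-13 - 6\right) + 23\right) \left(-6\right)} = - \frac{9292}{\left(-19 + 23\right) \left(-6\right)} = - \frac{9292}{4 \left(-6\right)} = - \frac{9292}{-24} = \left(-9292\right) \left(- \frac{1}{24}\right) = \frac{2323}{6}$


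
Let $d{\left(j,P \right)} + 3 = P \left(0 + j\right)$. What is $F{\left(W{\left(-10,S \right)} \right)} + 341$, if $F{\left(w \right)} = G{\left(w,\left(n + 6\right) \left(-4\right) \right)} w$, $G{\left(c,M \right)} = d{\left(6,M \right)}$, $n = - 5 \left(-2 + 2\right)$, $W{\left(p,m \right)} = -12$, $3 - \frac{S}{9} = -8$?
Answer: $2105$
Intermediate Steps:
$S = 99$ ($S = 27 - -72 = 27 + 72 = 99$)
$n = 0$ ($n = \left(-5\right) 0 = 0$)
$d{\left(j,P \right)} = -3 + P j$ ($d{\left(j,P \right)} = -3 + P \left(0 + j\right) = -3 + P j$)
$G{\left(c,M \right)} = -3 + 6 M$ ($G{\left(c,M \right)} = -3 + M 6 = -3 + 6 M$)
$F{\left(w \right)} = - 147 w$ ($F{\left(w \right)} = \left(-3 + 6 \left(0 + 6\right) \left(-4\right)\right) w = \left(-3 + 6 \cdot 6 \left(-4\right)\right) w = \left(-3 + 6 \left(-24\right)\right) w = \left(-3 - 144\right) w = - 147 w$)
$F{\left(W{\left(-10,S \right)} \right)} + 341 = \left(-147\right) \left(-12\right) + 341 = 1764 + 341 = 2105$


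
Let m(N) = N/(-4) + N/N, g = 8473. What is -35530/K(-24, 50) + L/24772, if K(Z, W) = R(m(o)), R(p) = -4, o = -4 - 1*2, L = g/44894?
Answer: 9878354105733/1112114168 ≈ 8882.5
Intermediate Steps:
L = 8473/44894 ≈ 0.18873
o = -6 (o = -4 - 2 = -6)
m(N) = 1 - N/4 (m(N) = N*(-¼) + 1 = -N/4 + 1 = 1 - N/4)
K(Z, W) = -4
-35530/K(-24, 50) + L/24772 = -35530/(-4) + (8473/44894)/24772 = -35530*(-¼) + (8473/44894)*(1/24772) = 17765/2 + 8473/1112114168 = 9878354105733/1112114168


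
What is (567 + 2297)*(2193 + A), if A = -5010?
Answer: -8067888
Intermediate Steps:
(567 + 2297)*(2193 + A) = (567 + 2297)*(2193 - 5010) = 2864*(-2817) = -8067888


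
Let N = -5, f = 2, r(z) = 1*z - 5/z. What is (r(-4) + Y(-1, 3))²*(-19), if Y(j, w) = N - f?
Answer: -28899/16 ≈ -1806.2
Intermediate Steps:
r(z) = z - 5/z
Y(j, w) = -7 (Y(j, w) = -5 - 1*2 = -5 - 2 = -7)
(r(-4) + Y(-1, 3))²*(-19) = ((-4 - 5/(-4)) - 7)²*(-19) = ((-4 - 5*(-¼)) - 7)²*(-19) = ((-4 + 5/4) - 7)²*(-19) = (-11/4 - 7)²*(-19) = (-39/4)²*(-19) = (1521/16)*(-19) = -28899/16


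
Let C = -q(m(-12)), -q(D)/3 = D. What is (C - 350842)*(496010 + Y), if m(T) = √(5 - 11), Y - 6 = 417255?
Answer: -320413824182 + 2739813*I*√6 ≈ -3.2041e+11 + 6.7111e+6*I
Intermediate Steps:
Y = 417261 (Y = 6 + 417255 = 417261)
m(T) = I*√6 (m(T) = √(-6) = I*√6)
q(D) = -3*D
C = 3*I*√6 (C = -(-3)*I*√6 = 3*I*√6 ≈ 7.3485*I)
(C - 350842)*(496010 + Y) = (3*I*√6 - 350842)*(496010 + 417261) = (-350842 + 3*I*√6)*913271 = -320413824182 + 2739813*I*√6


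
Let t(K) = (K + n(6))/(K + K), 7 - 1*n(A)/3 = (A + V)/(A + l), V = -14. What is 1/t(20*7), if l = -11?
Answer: 1400/781 ≈ 1.7926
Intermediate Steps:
n(A) = 21 - 3*(-14 + A)/(-11 + A) (n(A) = 21 - 3*(A - 14)/(A - 11) = 21 - 3*(-14 + A)/(-11 + A))
t(K) = (81/5 + K)/(2*K) (t(K) = (K + 9*(-21 + 2*6)/(-11 + 6))/(K + K) = (K + 9*(-21 + 12)/(-5))/((2*K)) = (K + 9*(-1/5)*(-9))*(1/(2*K)) = (K + 81/5)*(1/(2*K)) = (81/5 + K)*(1/(2*K)) = (81/5 + K)/(2*K))
1/t(20*7) = 1/((81 + 5*(20*7))/(10*((20*7)))) = 1/((1/10)*(81 + 5*140)/140) = 1/((1/10)*(1/140)*(81 + 700)) = 1/((1/10)*(1/140)*781) = 1/(781/1400) = 1400/781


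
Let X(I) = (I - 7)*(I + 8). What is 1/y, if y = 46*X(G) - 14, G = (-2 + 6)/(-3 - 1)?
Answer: -1/2590 ≈ -0.00038610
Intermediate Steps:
G = -1 (G = 4/(-4) = 4*(-¼) = -1)
X(I) = (-7 + I)*(8 + I)
y = -2590 (y = 46*(-56 - 1 + (-1)²) - 14 = 46*(-56 - 1 + 1) - 14 = 46*(-56) - 14 = -2576 - 14 = -2590)
1/y = 1/(-2590) = -1/2590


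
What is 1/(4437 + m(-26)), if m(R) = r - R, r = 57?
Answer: 1/4520 ≈ 0.00022124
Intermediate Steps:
m(R) = 57 - R
1/(4437 + m(-26)) = 1/(4437 + (57 - 1*(-26))) = 1/(4437 + (57 + 26)) = 1/(4437 + 83) = 1/4520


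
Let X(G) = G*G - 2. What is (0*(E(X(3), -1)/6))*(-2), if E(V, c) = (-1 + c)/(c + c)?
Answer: 0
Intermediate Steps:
X(G) = -2 + G² (X(G) = G² - 2 = -2 + G²)
E(V, c) = (-1 + c)/(2*c) (E(V, c) = (-1 + c)/((2*c)) = (-1 + c)*(1/(2*c)) = (-1 + c)/(2*c))
(0*(E(X(3), -1)/6))*(-2) = (0*(((½)*(-1 - 1)/(-1))/6))*(-2) = (0*(((½)*(-1)*(-2))*(⅙)))*(-2) = (0*(1*(⅙)))*(-2) = (0*(⅙))*(-2) = 0*(-2) = 0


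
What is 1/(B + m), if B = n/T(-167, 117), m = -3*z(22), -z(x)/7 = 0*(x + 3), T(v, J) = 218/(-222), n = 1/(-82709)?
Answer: 9015281/111 ≈ 81219.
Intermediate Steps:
n = -1/82709 ≈ -1.2091e-5
T(v, J) = -109/111 (T(v, J) = 218*(-1/222) = -109/111)
z(x) = 0 (z(x) = -0*(x + 3) = -0*(3 + x) = -7*0 = 0)
m = 0 (m = -3*0 = 0)
B = 111/9015281 (B = -1/(82709*(-109/111)) = -1/82709*(-111/109) = 111/9015281 ≈ 1.2312e-5)
1/(B + m) = 1/(111/9015281 + 0) = 1/(111/9015281) = 9015281/111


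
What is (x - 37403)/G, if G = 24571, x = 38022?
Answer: 619/24571 ≈ 0.025192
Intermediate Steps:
(x - 37403)/G = (38022 - 37403)/24571 = 619*(1/24571) = 619/24571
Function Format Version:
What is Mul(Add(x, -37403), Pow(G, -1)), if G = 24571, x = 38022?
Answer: Rational(619, 24571) ≈ 0.025192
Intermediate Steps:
Mul(Add(x, -37403), Pow(G, -1)) = Mul(Add(38022, -37403), Pow(24571, -1)) = Mul(619, Rational(1, 24571)) = Rational(619, 24571)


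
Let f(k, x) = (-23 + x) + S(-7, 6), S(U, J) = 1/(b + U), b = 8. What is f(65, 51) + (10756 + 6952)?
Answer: 17737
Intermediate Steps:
S(U, J) = 1/(8 + U)
f(k, x) = -22 + x (f(k, x) = (-23 + x) + 1/(8 - 7) = (-23 + x) + 1/1 = (-23 + x) + 1 = -22 + x)
f(65, 51) + (10756 + 6952) = (-22 + 51) + (10756 + 6952) = 29 + 17708 = 17737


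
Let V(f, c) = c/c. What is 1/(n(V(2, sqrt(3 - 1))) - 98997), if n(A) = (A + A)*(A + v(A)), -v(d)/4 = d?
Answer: -1/99003 ≈ -1.0101e-5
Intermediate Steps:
v(d) = -4*d
V(f, c) = 1
n(A) = -6*A**2 (n(A) = (A + A)*(A - 4*A) = (2*A)*(-3*A) = -6*A**2)
1/(n(V(2, sqrt(3 - 1))) - 98997) = 1/(-6*1**2 - 98997) = 1/(-6*1 - 98997) = 1/(-6 - 98997) = 1/(-99003) = -1/99003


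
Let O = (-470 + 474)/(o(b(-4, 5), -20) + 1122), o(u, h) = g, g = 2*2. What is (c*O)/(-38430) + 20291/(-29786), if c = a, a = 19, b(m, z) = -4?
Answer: -219509517029/322226288370 ≈ -0.68123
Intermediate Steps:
g = 4
o(u, h) = 4
c = 19
O = 2/563 (O = (-470 + 474)/(4 + 1122) = 4/1126 = 4*(1/1126) = 2/563 ≈ 0.0035524)
(c*O)/(-38430) + 20291/(-29786) = (19*(2/563))/(-38430) + 20291/(-29786) = (38/563)*(-1/38430) + 20291*(-1/29786) = -19/10818045 - 20291/29786 = -219509517029/322226288370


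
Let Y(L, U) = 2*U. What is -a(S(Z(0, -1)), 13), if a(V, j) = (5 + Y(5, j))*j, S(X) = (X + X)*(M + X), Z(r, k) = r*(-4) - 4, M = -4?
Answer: -403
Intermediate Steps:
Z(r, k) = -4 - 4*r (Z(r, k) = -4*r - 4 = -4 - 4*r)
S(X) = 2*X*(-4 + X) (S(X) = (X + X)*(-4 + X) = (2*X)*(-4 + X) = 2*X*(-4 + X))
a(V, j) = j*(5 + 2*j) (a(V, j) = (5 + 2*j)*j = j*(5 + 2*j))
-a(S(Z(0, -1)), 13) = -13*(5 + 2*13) = -13*(5 + 26) = -13*31 = -1*403 = -403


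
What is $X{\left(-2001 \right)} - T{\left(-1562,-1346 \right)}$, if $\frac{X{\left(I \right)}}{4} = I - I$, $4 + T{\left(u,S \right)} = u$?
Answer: $1566$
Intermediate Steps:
$T{\left(u,S \right)} = -4 + u$
$X{\left(I \right)} = 0$ ($X{\left(I \right)} = 4 \left(I - I\right) = 4 \cdot 0 = 0$)
$X{\left(-2001 \right)} - T{\left(-1562,-1346 \right)} = 0 - \left(-4 - 1562\right) = 0 - -1566 = 0 + 1566 = 1566$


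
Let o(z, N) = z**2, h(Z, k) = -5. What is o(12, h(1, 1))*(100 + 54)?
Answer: 22176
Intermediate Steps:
o(12, h(1, 1))*(100 + 54) = 12**2*(100 + 54) = 144*154 = 22176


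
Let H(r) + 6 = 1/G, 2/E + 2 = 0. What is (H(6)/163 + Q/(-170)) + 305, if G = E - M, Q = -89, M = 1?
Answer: 4232476/13855 ≈ 305.48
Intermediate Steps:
E = -1 (E = 2/(-2 + 0) = 2/(-2) = 2*(-½) = -1)
G = -2 (G = -1 - 1*1 = -1 - 1 = -2)
H(r) = -13/2 (H(r) = -6 + 1/(-2) = -6 - ½ = -13/2)
(H(6)/163 + Q/(-170)) + 305 = (-13/2/163 - 89/(-170)) + 305 = (-13/2*1/163 - 89*(-1/170)) + 305 = (-13/326 + 89/170) + 305 = 6701/13855 + 305 = 4232476/13855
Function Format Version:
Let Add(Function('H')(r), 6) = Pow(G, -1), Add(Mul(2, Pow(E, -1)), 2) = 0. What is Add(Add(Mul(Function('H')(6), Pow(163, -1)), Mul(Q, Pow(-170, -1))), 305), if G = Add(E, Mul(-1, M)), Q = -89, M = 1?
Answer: Rational(4232476, 13855) ≈ 305.48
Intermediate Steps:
E = -1 (E = Mul(2, Pow(Add(-2, 0), -1)) = Mul(2, Pow(-2, -1)) = Mul(2, Rational(-1, 2)) = -1)
G = -2 (G = Add(-1, Mul(-1, 1)) = Add(-1, -1) = -2)
Function('H')(r) = Rational(-13, 2) (Function('H')(r) = Add(-6, Pow(-2, -1)) = Add(-6, Rational(-1, 2)) = Rational(-13, 2))
Add(Add(Mul(Function('H')(6), Pow(163, -1)), Mul(Q, Pow(-170, -1))), 305) = Add(Add(Mul(Rational(-13, 2), Pow(163, -1)), Mul(-89, Pow(-170, -1))), 305) = Add(Add(Mul(Rational(-13, 2), Rational(1, 163)), Mul(-89, Rational(-1, 170))), 305) = Add(Add(Rational(-13, 326), Rational(89, 170)), 305) = Add(Rational(6701, 13855), 305) = Rational(4232476, 13855)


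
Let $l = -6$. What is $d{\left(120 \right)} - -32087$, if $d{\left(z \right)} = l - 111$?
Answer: $31970$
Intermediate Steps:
$d{\left(z \right)} = -117$ ($d{\left(z \right)} = -6 - 111 = -117$)
$d{\left(120 \right)} - -32087 = -117 - -32087 = -117 + 32087 = 31970$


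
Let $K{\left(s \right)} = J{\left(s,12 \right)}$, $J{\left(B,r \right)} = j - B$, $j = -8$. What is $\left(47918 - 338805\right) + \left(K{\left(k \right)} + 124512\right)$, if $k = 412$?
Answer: $-166795$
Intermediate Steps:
$J{\left(B,r \right)} = -8 - B$
$K{\left(s \right)} = -8 - s$
$\left(47918 - 338805\right) + \left(K{\left(k \right)} + 124512\right) = \left(47918 - 338805\right) + \left(\left(-8 - 412\right) + 124512\right) = -290887 + \left(\left(-8 - 412\right) + 124512\right) = -290887 + \left(-420 + 124512\right) = -290887 + 124092 = -166795$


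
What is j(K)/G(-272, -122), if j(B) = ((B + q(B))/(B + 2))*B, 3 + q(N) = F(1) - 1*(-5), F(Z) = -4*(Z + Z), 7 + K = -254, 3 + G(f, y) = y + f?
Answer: 69687/102823 ≈ 0.67774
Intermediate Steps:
G(f, y) = -3 + f + y (G(f, y) = -3 + (y + f) = -3 + (f + y) = -3 + f + y)
K = -261 (K = -7 - 254 = -261)
F(Z) = -8*Z
q(N) = -6 (q(N) = -3 + (-8*1 - 1*(-5)) = -3 + (-8 + 5) = -3 - 3 = -6)
j(B) = B*(-6 + B)/(2 + B) (j(B) = ((B - 6)/(B + 2))*B = ((-6 + B)/(2 + B))*B = B*(-6 + B)/(2 + B))
j(K)/G(-272, -122) = (-261*(-6 - 261)/(2 - 261))/(-3 - 272 - 122) = -261*(-267)/(-259)/(-397) = -261*(-1/259)*(-267)*(-1/397) = -69687/259*(-1/397) = 69687/102823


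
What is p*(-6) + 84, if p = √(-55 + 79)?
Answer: 84 - 12*√6 ≈ 54.606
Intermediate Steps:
p = 2*√6 (p = √24 = 2*√6 ≈ 4.8990)
p*(-6) + 84 = (2*√6)*(-6) + 84 = -12*√6 + 84 = 84 - 12*√6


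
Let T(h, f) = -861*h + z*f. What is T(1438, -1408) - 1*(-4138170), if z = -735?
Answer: 3934932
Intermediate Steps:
T(h, f) = -861*h - 735*f
T(1438, -1408) - 1*(-4138170) = (-861*1438 - 735*(-1408)) - 1*(-4138170) = (-1238118 + 1034880) + 4138170 = -203238 + 4138170 = 3934932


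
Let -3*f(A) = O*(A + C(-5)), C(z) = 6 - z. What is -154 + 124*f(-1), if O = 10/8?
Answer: -2012/3 ≈ -670.67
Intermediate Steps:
O = 5/4 (O = 10*(1/8) = 5/4 ≈ 1.2500)
f(A) = -55/12 - 5*A/12 (f(A) = -5*(A + (6 - 1*(-5)))/12 = -5*(A + (6 + 5))/12 = -5*(A + 11)/12 = -5*(11 + A)/12 = -(55/4 + 5*A/4)/3 = -55/12 - 5*A/12)
-154 + 124*f(-1) = -154 + 124*(-55/12 - 5/12*(-1)) = -154 + 124*(-55/12 + 5/12) = -154 + 124*(-25/6) = -154 - 1550/3 = -2012/3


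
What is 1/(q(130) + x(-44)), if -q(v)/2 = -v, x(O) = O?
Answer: 1/216 ≈ 0.0046296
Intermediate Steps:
q(v) = 2*v (q(v) = -(-2)*v = 2*v)
1/(q(130) + x(-44)) = 1/(2*130 - 44) = 1/(260 - 44) = 1/216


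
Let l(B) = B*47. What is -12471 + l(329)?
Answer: 2992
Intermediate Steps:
l(B) = 47*B
-12471 + l(329) = -12471 + 47*329 = -12471 + 15463 = 2992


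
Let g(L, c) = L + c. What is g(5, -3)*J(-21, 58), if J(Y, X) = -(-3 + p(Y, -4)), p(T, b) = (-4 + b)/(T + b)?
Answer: 134/25 ≈ 5.3600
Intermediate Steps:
p(T, b) = (-4 + b)/(T + b)
J(Y, X) = 3 + 8/(-4 + Y) (J(Y, X) = -(-3 + (-4 - 4)/(Y - 4)) = -(-3 - 8/(-4 + Y)) = 3 + 8/(-4 + Y))
g(5, -3)*J(-21, 58) = (5 - 3)*((-4 + 3*(-21))/(-4 - 21)) = 2*((-4 - 63)/(-25)) = 2*(-1/25*(-67)) = 2*(67/25) = 134/25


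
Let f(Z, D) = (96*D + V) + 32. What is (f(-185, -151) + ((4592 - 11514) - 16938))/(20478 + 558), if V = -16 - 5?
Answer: -38345/21036 ≈ -1.8228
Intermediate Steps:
V = -21
f(Z, D) = 11 + 96*D (f(Z, D) = (96*D - 21) + 32 = (-21 + 96*D) + 32 = 11 + 96*D)
(f(-185, -151) + ((4592 - 11514) - 16938))/(20478 + 558) = ((11 + 96*(-151)) + ((4592 - 11514) - 16938))/(20478 + 558) = ((11 - 14496) + (-6922 - 16938))/21036 = (-14485 - 23860)*(1/21036) = -38345*1/21036 = -38345/21036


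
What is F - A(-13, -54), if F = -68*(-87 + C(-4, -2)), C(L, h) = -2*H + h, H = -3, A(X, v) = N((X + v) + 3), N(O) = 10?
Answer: 5634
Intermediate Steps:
A(X, v) = 10
C(L, h) = 6 + h (C(L, h) = -2*(-3) + h = 6 + h)
F = 5644 (F = -68*(-87 + (6 - 2)) = -68*(-87 + 4) = -68*(-83) = 5644)
F - A(-13, -54) = 5644 - 1*10 = 5644 - 10 = 5634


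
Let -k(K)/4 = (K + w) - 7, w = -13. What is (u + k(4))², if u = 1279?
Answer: 1803649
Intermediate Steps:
k(K) = 80 - 4*K (k(K) = -4*((K - 13) - 7) = -4*((-13 + K) - 7) = -4*(-20 + K) = 80 - 4*K)
(u + k(4))² = (1279 + (80 - 4*4))² = (1279 + (80 - 16))² = (1279 + 64)² = 1343² = 1803649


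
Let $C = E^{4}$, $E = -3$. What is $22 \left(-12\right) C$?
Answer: $-21384$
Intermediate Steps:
$C = 81$ ($C = \left(-3\right)^{4} = 81$)
$22 \left(-12\right) C = 22 \left(-12\right) 81 = \left(-264\right) 81 = -21384$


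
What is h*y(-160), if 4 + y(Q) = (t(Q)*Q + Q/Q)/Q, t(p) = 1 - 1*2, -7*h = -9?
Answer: -7209/1120 ≈ -6.4366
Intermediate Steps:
h = 9/7 (h = -⅐*(-9) = 9/7 ≈ 1.2857)
t(p) = -1 (t(p) = 1 - 2 = -1)
y(Q) = -4 + (1 - Q)/Q (y(Q) = -4 + (-Q + Q/Q)/Q = -4 + (-Q + 1)/Q = -4 + (1 - Q)/Q)
h*y(-160) = 9*(-5 + 1/(-160))/7 = 9*(-5 - 1/160)/7 = (9/7)*(-801/160) = -7209/1120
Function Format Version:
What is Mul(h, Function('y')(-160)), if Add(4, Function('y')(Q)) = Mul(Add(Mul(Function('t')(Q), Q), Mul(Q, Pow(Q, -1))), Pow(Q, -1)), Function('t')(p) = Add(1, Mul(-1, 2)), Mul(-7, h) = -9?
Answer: Rational(-7209, 1120) ≈ -6.4366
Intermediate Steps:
h = Rational(9, 7) (h = Mul(Rational(-1, 7), -9) = Rational(9, 7) ≈ 1.2857)
Function('t')(p) = -1 (Function('t')(p) = Add(1, -2) = -1)
Function('y')(Q) = Add(-4, Mul(Pow(Q, -1), Add(1, Mul(-1, Q)))) (Function('y')(Q) = Add(-4, Mul(Add(Mul(-1, Q), Mul(Q, Pow(Q, -1))), Pow(Q, -1))) = Add(-4, Mul(Add(Mul(-1, Q), 1), Pow(Q, -1))) = Add(-4, Mul(Add(1, Mul(-1, Q)), Pow(Q, -1))) = Add(-4, Mul(Pow(Q, -1), Add(1, Mul(-1, Q)))))
Mul(h, Function('y')(-160)) = Mul(Rational(9, 7), Add(-5, Pow(-160, -1))) = Mul(Rational(9, 7), Add(-5, Rational(-1, 160))) = Mul(Rational(9, 7), Rational(-801, 160)) = Rational(-7209, 1120)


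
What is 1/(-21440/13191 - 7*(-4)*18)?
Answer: 13191/6626824 ≈ 0.0019905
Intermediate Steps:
1/(-21440/13191 - 7*(-4)*18) = 1/(-21440*1/13191 + 28*18) = 1/(-21440/13191 + 504) = 1/(6626824/13191) = 13191/6626824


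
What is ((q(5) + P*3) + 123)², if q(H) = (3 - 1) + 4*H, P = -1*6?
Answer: 16129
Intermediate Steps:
P = -6
q(H) = 2 + 4*H
((q(5) + P*3) + 123)² = (((2 + 4*5) - 6*3) + 123)² = (((2 + 20) - 18) + 123)² = ((22 - 18) + 123)² = (4 + 123)² = 127² = 16129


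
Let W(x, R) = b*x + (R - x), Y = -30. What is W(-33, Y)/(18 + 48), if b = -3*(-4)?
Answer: -131/22 ≈ -5.9545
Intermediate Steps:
b = 12
W(x, R) = R + 11*x (W(x, R) = 12*x + (R - x) = R + 11*x)
W(-33, Y)/(18 + 48) = (-30 + 11*(-33))/(18 + 48) = (-30 - 363)/66 = -393*1/66 = -131/22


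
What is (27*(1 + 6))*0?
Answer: 0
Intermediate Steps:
(27*(1 + 6))*0 = (27*7)*0 = 189*0 = 0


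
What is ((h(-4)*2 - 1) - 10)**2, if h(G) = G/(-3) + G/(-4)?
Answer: 361/9 ≈ 40.111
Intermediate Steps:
h(G) = -7*G/12 (h(G) = G*(-1/3) + G*(-1/4) = -G/3 - G/4 = -7*G/12)
((h(-4)*2 - 1) - 10)**2 = ((-7/12*(-4)*2 - 1) - 10)**2 = (((7/3)*2 - 1) - 10)**2 = ((14/3 - 1) - 10)**2 = (11/3 - 10)**2 = (-19/3)**2 = 361/9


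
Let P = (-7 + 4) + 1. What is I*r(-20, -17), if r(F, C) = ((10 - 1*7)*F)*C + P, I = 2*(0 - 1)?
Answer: -2036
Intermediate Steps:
P = -2 (P = -3 + 1 = -2)
I = -2 (I = 2*(-1) = -2)
r(F, C) = -2 + 3*C*F (r(F, C) = ((10 - 1*7)*F)*C - 2 = ((10 - 7)*F)*C - 2 = (3*F)*C - 2 = 3*C*F - 2 = -2 + 3*C*F)
I*r(-20, -17) = -2*(-2 + 3*(-17)*(-20)) = -2*(-2 + 1020) = -2*1018 = -2036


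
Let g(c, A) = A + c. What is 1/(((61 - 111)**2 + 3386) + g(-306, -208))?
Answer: 1/5372 ≈ 0.00018615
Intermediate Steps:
1/(((61 - 111)**2 + 3386) + g(-306, -208)) = 1/(((61 - 111)**2 + 3386) + (-208 - 306)) = 1/(((-50)**2 + 3386) - 514) = 1/((2500 + 3386) - 514) = 1/(5886 - 514) = 1/5372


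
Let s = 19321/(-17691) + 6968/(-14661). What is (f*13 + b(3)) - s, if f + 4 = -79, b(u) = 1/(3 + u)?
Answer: -186272026201/172911834 ≈ -1077.3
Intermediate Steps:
f = -83 (f = -4 - 79 = -83)
s = -135512023/86455917 (s = 19321*(-1/17691) + 6968*(-1/14661) = -19321/17691 - 6968/14661 = -135512023/86455917 ≈ -1.5674)
(f*13 + b(3)) - s = (-83*13 + 1/(3 + 3)) - 1*(-135512023/86455917) = (-1079 + 1/6) + 135512023/86455917 = -6473/6 + 135512023/86455917 = -186272026201/172911834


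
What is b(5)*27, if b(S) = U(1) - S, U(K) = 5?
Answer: 0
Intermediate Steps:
b(S) = 5 - S
b(5)*27 = (5 - 1*5)*27 = (5 - 5)*27 = 0*27 = 0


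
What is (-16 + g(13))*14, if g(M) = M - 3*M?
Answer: -588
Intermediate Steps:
g(M) = -2*M
(-16 + g(13))*14 = (-16 - 2*13)*14 = (-16 - 26)*14 = -42*14 = -588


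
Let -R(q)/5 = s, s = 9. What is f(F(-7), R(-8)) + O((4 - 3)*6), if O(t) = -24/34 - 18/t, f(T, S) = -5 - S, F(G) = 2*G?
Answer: 617/17 ≈ 36.294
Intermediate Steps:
R(q) = -45 (R(q) = -5*9 = -45)
O(t) = -12/17 - 18/t (O(t) = -24*1/34 - 18/t = -12/17 - 18/t)
f(F(-7), R(-8)) + O((4 - 3)*6) = (-5 - 1*(-45)) + (-12/17 - 18*1/(6*(4 - 3))) = (-5 + 45) + (-12/17 - 18/(1*6)) = 40 + (-12/17 - 18/6) = 40 + (-12/17 - 18*1/6) = 40 + (-12/17 - 3) = 40 - 63/17 = 617/17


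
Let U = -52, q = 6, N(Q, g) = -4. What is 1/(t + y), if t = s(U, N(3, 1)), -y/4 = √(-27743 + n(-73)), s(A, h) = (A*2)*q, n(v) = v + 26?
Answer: I/(4*(√27790 - 156*I)) ≈ -0.00074819 + 0.00079952*I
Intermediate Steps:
n(v) = 26 + v
s(A, h) = 12*A (s(A, h) = (A*2)*6 = (2*A)*6 = 12*A)
y = -4*I*√27790 (y = -4*√(-27743 + (26 - 73)) = -4*√(-27743 - 47) = -4*I*√27790 ≈ -666.81*I)
t = -624 (t = 12*(-52) = -624)
1/(t + y) = 1/(-624 - 4*I*√27790)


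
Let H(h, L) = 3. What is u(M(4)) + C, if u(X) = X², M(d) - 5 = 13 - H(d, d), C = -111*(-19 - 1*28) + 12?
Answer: 5454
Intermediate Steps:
C = 5229 (C = -111*(-19 - 28) + 12 = -111*(-47) + 12 = 5217 + 12 = 5229)
M(d) = 15 (M(d) = 5 + (13 - 1*3) = 5 + (13 - 3) = 5 + 10 = 15)
u(M(4)) + C = 15² + 5229 = 225 + 5229 = 5454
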